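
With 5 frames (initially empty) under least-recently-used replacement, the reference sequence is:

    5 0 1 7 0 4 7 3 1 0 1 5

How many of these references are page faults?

5: fault, frames {5}
0: fault, frames {5,0}
1: fault, frames {5,0,1}
7: fault, frames {5,0,1,7}
0: hit
4: fault, frames {5,1,7,0,4}
7: hit
3: fault, evict 5, frames {1,0,4,7,3}
1: hit
0: hit
1: hit
5: fault, evict 4, frames {7,3,0,1,5}
Page faults: 7.

7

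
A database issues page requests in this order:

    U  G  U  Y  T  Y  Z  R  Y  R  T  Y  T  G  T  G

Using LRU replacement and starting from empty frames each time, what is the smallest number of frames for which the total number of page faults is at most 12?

f=1: 16 faults
f=2: 10 faults
f=3: 8 faults
f=4: 7 faults
f=5: 7 faults
f=6: 6 faults
Smallest f with faults ≤ 12 is 2.

2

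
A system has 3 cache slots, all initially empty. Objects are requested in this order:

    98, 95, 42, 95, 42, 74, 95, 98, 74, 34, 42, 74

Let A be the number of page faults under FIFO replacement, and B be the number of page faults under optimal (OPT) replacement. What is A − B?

Under FIFO: F F F . . F . F . F F F → 8 faults.
Under OPT: F F F . . F . . . F F . → 6 faults.
A − B = 8 − 6 = 2.

2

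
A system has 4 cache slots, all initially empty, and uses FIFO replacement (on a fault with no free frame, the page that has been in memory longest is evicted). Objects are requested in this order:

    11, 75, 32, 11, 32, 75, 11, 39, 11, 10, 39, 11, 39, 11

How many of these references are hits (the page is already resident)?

11: fault, frames (11)
75: fault, frames (11 75)
32: fault, frames (11 75 32)
11: hit
32: hit
75: hit
11: hit
39: fault, frames (11 75 32 39)
11: hit
10: fault, evict 11, frames (75 32 39 10)
39: hit
11: fault, evict 75, frames (32 39 10 11)
39: hit
11: hit
Hits: 8.

8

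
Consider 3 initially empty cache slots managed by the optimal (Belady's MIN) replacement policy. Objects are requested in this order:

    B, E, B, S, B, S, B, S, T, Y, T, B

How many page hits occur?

7

B → fault, frames (B)
E → fault, frames (B E)
B → hit
S → fault, frames (B E S)
B → hit
S → hit
B → hit
S → hit
T → fault, evict S, frames (B E T)
Y → fault, evict E, frames (B T Y)
T → hit
B → hit
Hits: 7.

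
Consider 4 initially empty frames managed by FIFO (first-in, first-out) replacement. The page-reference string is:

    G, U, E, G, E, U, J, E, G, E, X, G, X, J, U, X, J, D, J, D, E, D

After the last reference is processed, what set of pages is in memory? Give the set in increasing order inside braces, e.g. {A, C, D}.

{D, E, J, U}

G: fault, frames {G}
U: fault, frames {G,U}
E: fault, frames {G,U,E}
G: hit
E: hit
U: hit
J: fault, frames {G,U,E,J}
E: hit
G: hit
E: hit
X: fault, evict G, frames {U,E,J,X}
G: fault, evict U, frames {E,J,X,G}
X: hit
J: hit
U: fault, evict E, frames {J,X,G,U}
X: hit
J: hit
D: fault, evict J, frames {X,G,U,D}
J: fault, evict X, frames {G,U,D,J}
D: hit
E: fault, evict G, frames {U,D,J,E}
D: hit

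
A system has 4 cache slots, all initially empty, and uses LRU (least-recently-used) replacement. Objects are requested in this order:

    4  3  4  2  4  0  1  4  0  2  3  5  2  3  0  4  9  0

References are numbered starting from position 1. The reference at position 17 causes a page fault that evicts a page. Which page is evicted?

2

pos 1: 4 -> fault, frames [4]
pos 2: 3 -> fault, frames [4, 3]
pos 3: 4 -> hit
pos 4: 2 -> fault, frames [3, 4, 2]
pos 5: 4 -> hit
pos 6: 0 -> fault, frames [3, 2, 4, 0]
pos 7: 1 -> fault, evict 3, frames [2, 4, 0, 1]
pos 8: 4 -> hit
pos 9: 0 -> hit
pos 10: 2 -> hit
pos 11: 3 -> fault, evict 1, frames [4, 0, 2, 3]
pos 12: 5 -> fault, evict 4, frames [0, 2, 3, 5]
pos 13: 2 -> hit
pos 14: 3 -> hit
pos 15: 0 -> hit
pos 16: 4 -> fault, evict 5, frames [2, 3, 0, 4]
pos 17: 9 -> fault, evict 2, frames [3, 0, 4, 9]
At position 17, page 2 is evicted.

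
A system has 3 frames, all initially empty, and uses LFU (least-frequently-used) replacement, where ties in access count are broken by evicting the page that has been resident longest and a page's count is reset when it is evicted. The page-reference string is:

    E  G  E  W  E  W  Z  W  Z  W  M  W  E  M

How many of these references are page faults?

E -> miss, frames (E)
G -> miss, frames (E G)
E -> hit
W -> miss, frames (E G W)
E -> hit
W -> hit
Z -> miss, evict G, frames (E W Z)
W -> hit
Z -> hit
W -> hit
M -> miss, evict Z, frames (E W M)
W -> hit
E -> hit
M -> hit
Page faults: 5.

5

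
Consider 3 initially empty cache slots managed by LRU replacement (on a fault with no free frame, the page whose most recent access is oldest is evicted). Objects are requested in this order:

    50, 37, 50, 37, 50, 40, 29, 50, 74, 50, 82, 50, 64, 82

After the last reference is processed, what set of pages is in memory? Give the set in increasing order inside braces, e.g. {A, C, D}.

50 -> fault, frames {50}
37 -> fault, frames {50,37}
50 -> hit
37 -> hit
50 -> hit
40 -> fault, frames {37,50,40}
29 -> fault, evict 37, frames {50,40,29}
50 -> hit
74 -> fault, evict 40, frames {29,50,74}
50 -> hit
82 -> fault, evict 29, frames {74,50,82}
50 -> hit
64 -> fault, evict 74, frames {82,50,64}
82 -> hit

{50, 64, 82}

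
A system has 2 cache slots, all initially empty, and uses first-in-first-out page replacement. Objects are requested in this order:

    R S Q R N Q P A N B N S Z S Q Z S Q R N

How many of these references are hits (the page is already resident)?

R: miss, frames (R)
S: miss, frames (R S)
Q: miss, evict R, frames (S Q)
R: miss, evict S, frames (Q R)
N: miss, evict Q, frames (R N)
Q: miss, evict R, frames (N Q)
P: miss, evict N, frames (Q P)
A: miss, evict Q, frames (P A)
N: miss, evict P, frames (A N)
B: miss, evict A, frames (N B)
N: hit
S: miss, evict N, frames (B S)
Z: miss, evict B, frames (S Z)
S: hit
Q: miss, evict S, frames (Z Q)
Z: hit
S: miss, evict Z, frames (Q S)
Q: hit
R: miss, evict Q, frames (S R)
N: miss, evict S, frames (R N)
Hits: 4.

4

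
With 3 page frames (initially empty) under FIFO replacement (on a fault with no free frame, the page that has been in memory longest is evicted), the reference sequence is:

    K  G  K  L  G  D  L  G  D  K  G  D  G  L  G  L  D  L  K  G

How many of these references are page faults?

K: fault, frames (K)
G: fault, frames (K G)
K: hit
L: fault, frames (K G L)
G: hit
D: fault, evict K, frames (G L D)
L: hit
G: hit
D: hit
K: fault, evict G, frames (L D K)
G: fault, evict L, frames (D K G)
D: hit
G: hit
L: fault, evict D, frames (K G L)
G: hit
L: hit
D: fault, evict K, frames (G L D)
L: hit
K: fault, evict G, frames (L D K)
G: fault, evict L, frames (D K G)
Page faults: 10.

10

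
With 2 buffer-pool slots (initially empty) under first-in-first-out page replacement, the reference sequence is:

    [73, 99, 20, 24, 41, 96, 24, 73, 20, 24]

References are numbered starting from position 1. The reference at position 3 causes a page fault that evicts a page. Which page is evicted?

pos 1: 73: miss, frames {73}
pos 2: 99: miss, frames {73,99}
pos 3: 20: miss, evict 73, frames {99,20}
At position 3, page 73 is evicted.

73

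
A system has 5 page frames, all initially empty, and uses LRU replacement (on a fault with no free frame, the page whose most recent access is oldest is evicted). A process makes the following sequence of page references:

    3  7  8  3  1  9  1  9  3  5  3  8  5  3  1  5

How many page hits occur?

3: miss, frames {3}
7: miss, frames {3,7}
8: miss, frames {3,7,8}
3: hit
1: miss, frames {7,8,3,1}
9: miss, frames {7,8,3,1,9}
1: hit
9: hit
3: hit
5: miss, evict 7, frames {8,1,9,3,5}
3: hit
8: hit
5: hit
3: hit
1: hit
5: hit
Hits: 10.

10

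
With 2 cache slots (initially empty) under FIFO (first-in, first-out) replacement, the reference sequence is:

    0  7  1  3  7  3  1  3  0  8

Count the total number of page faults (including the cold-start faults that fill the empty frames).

0 → fault, frames (0)
7 → fault, frames (0 7)
1 → fault, evict 0, frames (7 1)
3 → fault, evict 7, frames (1 3)
7 → fault, evict 1, frames (3 7)
3 → hit
1 → fault, evict 3, frames (7 1)
3 → fault, evict 7, frames (1 3)
0 → fault, evict 1, frames (3 0)
8 → fault, evict 3, frames (0 8)
Page faults: 9.

9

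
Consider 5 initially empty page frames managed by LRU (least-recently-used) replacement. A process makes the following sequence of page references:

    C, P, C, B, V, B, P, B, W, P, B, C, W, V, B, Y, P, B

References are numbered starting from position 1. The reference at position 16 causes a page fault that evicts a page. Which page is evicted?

P

pos 1: C: fault, frames [C]
pos 2: P: fault, frames [C, P]
pos 3: C: hit
pos 4: B: fault, frames [P, C, B]
pos 5: V: fault, frames [P, C, B, V]
pos 6: B: hit
pos 7: P: hit
pos 8: B: hit
pos 9: W: fault, frames [C, V, P, B, W]
pos 10: P: hit
pos 11: B: hit
pos 12: C: hit
pos 13: W: hit
pos 14: V: hit
pos 15: B: hit
pos 16: Y: fault, evict P, frames [C, W, V, B, Y]
At position 16, page P is evicted.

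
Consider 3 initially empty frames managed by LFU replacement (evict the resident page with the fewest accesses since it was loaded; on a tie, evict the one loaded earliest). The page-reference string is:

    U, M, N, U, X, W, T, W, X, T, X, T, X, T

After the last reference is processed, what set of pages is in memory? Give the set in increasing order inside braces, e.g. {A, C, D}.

U -> fault, frames [U]
M -> fault, frames [U, M]
N -> fault, frames [U, M, N]
U -> hit
X -> fault, evict M, frames [U, N, X]
W -> fault, evict N, frames [U, X, W]
T -> fault, evict X, frames [U, W, T]
W -> hit
X -> fault, evict T, frames [U, W, X]
T -> fault, evict X, frames [U, W, T]
X -> fault, evict T, frames [U, W, X]
T -> fault, evict X, frames [U, W, T]
X -> fault, evict T, frames [U, W, X]
T -> fault, evict X, frames [U, W, T]

{T, U, W}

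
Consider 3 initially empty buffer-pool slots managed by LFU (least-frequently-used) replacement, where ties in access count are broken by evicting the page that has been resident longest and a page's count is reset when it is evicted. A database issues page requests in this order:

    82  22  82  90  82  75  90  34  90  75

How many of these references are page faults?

82 -> fault, frames {82}
22 -> fault, frames {82,22}
82 -> hit
90 -> fault, frames {82,22,90}
82 -> hit
75 -> fault, evict 22, frames {82,90,75}
90 -> hit
34 -> fault, evict 75, frames {82,90,34}
90 -> hit
75 -> fault, evict 34, frames {82,90,75}
Page faults: 6.

6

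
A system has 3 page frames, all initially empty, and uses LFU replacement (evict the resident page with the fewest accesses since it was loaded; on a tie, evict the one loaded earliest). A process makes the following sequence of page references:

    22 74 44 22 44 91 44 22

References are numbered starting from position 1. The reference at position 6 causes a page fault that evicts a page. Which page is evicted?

pos 1: 22: miss, frames {22}
pos 2: 74: miss, frames {22,74}
pos 3: 44: miss, frames {22,74,44}
pos 4: 22: hit
pos 5: 44: hit
pos 6: 91: miss, evict 74, frames {22,44,91}
At position 6, page 74 is evicted.

74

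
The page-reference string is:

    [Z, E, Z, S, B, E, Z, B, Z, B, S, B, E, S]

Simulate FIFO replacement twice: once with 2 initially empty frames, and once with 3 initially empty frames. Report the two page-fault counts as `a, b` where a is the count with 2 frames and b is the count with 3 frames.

9, 7

2 frames: F F . F F F F F . . F . F . → 9 faults.
3 frames: F F . F F . F . . . . . F F → 7 faults.
7 < 9: adding a frame reduced faults, as is typical.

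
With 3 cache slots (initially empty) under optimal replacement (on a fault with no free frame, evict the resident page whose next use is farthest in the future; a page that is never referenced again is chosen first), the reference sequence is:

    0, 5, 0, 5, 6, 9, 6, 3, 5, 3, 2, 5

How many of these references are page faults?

0 → miss, frames (0)
5 → miss, frames (0 5)
0 → hit
5 → hit
6 → miss, frames (0 5 6)
9 → miss, evict 0, frames (5 6 9)
6 → hit
3 → miss, evict 9, frames (5 6 3)
5 → hit
3 → hit
2 → miss, evict 3, frames (5 6 2)
5 → hit
Page faults: 6.

6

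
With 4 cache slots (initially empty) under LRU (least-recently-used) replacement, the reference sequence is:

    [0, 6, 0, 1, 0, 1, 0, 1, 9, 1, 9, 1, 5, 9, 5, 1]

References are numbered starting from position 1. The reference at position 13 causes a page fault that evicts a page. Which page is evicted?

6

pos 1: 0: miss, frames [0]
pos 2: 6: miss, frames [0, 6]
pos 3: 0: hit
pos 4: 1: miss, frames [6, 0, 1]
pos 5: 0: hit
pos 6: 1: hit
pos 7: 0: hit
pos 8: 1: hit
pos 9: 9: miss, frames [6, 0, 1, 9]
pos 10: 1: hit
pos 11: 9: hit
pos 12: 1: hit
pos 13: 5: miss, evict 6, frames [0, 9, 1, 5]
At position 13, page 6 is evicted.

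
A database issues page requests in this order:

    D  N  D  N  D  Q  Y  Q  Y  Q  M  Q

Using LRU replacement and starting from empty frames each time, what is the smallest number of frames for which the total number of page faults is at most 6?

2

f=1: 12 faults
f=2: 5 faults
f=3: 5 faults
f=4: 5 faults
f=5: 5 faults
Smallest f with faults ≤ 6 is 2.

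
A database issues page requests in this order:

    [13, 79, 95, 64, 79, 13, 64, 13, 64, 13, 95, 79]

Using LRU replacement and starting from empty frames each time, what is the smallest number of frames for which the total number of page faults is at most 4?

4

f=1: 12 faults
f=2: 9 faults
f=3: 7 faults
f=4: 4 faults
Smallest f with faults ≤ 4 is 4.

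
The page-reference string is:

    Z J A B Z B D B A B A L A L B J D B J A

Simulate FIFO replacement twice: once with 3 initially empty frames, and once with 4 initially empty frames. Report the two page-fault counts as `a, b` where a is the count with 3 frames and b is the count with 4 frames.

3 frames: F F F F F . F . F F . F . . . F F F . F → 13 faults.
4 frames: F F F F . . F . . . . F . . . F . . . F → 8 faults.
8 < 13: adding a frame reduced faults, as is typical.

13, 8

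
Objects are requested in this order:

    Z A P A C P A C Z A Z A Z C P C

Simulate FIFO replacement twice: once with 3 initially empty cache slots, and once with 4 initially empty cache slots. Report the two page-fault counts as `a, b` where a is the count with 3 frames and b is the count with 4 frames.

3 frames: F F F . F . . . F F . . . . F F → 8 faults.
4 frames: F F F . F . . . . . . . . . . . → 4 faults.
4 < 8: adding a frame reduced faults, as is typical.

8, 4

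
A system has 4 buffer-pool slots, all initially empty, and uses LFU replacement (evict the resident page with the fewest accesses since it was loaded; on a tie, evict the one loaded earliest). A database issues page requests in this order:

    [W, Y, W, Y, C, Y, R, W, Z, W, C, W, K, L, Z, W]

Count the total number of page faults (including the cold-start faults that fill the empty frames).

W: miss, frames {W}
Y: miss, frames {W,Y}
W: hit
Y: hit
C: miss, frames {W,Y,C}
Y: hit
R: miss, frames {W,Y,C,R}
W: hit
Z: miss, evict C, frames {W,Y,R,Z}
W: hit
C: miss, evict R, frames {W,Y,Z,C}
W: hit
K: miss, evict Z, frames {W,Y,C,K}
L: miss, evict C, frames {W,Y,K,L}
Z: miss, evict K, frames {W,Y,L,Z}
W: hit
Page faults: 9.

9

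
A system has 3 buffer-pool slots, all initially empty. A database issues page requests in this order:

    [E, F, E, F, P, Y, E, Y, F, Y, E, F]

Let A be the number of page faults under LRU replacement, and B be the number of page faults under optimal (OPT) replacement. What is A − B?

Under LRU: F F . . F F F . F . . . → 6 faults.
Under OPT: F F . . F F . . . . . . → 4 faults.
A − B = 6 − 4 = 2.

2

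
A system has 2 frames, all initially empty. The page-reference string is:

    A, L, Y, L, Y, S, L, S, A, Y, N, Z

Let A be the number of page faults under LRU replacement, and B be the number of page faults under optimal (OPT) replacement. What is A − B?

Under LRU: F F F . . F F . F F F F → 9 faults.
Under OPT: F F F . . F . . F F F F → 8 faults.
A − B = 9 − 8 = 1.

1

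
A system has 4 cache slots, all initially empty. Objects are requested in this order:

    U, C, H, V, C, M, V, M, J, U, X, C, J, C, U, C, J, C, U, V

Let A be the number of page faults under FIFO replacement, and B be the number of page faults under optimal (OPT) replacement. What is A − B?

2

Under FIFO: F F F F . F . . F F F F . . . . . . . F → 10 faults.
Under OPT: F F F F . F . . F . F . . . . . . . . F → 8 faults.
A − B = 10 − 8 = 2.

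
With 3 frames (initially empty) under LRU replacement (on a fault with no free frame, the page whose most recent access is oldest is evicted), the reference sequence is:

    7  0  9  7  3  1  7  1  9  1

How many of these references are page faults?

6

7 -> fault, frames (7)
0 -> fault, frames (7 0)
9 -> fault, frames (7 0 9)
7 -> hit
3 -> fault, evict 0, frames (9 7 3)
1 -> fault, evict 9, frames (7 3 1)
7 -> hit
1 -> hit
9 -> fault, evict 3, frames (7 1 9)
1 -> hit
Page faults: 6.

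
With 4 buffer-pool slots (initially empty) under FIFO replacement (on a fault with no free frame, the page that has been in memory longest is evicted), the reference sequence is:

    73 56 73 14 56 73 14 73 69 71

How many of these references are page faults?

5

73 → fault, frames [73]
56 → fault, frames [73, 56]
73 → hit
14 → fault, frames [73, 56, 14]
56 → hit
73 → hit
14 → hit
73 → hit
69 → fault, frames [73, 56, 14, 69]
71 → fault, evict 73, frames [56, 14, 69, 71]
Page faults: 5.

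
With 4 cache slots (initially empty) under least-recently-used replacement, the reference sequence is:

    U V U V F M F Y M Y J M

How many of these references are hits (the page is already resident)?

U → fault, frames (U)
V → fault, frames (U V)
U → hit
V → hit
F → fault, frames (U V F)
M → fault, frames (U V F M)
F → hit
Y → fault, evict U, frames (V M F Y)
M → hit
Y → hit
J → fault, evict V, frames (F M Y J)
M → hit
Hits: 6.

6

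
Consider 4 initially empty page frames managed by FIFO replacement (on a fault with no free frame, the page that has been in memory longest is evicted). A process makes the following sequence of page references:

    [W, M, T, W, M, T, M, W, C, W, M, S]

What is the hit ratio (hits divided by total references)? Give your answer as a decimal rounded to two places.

W -> fault, frames {W}
M -> fault, frames {W,M}
T -> fault, frames {W,M,T}
W -> hit
M -> hit
T -> hit
M -> hit
W -> hit
C -> fault, frames {W,M,T,C}
W -> hit
M -> hit
S -> fault, evict W, frames {M,T,C,S}
Hits: 7 of 12 references → 7/12 = 0.5833.

0.58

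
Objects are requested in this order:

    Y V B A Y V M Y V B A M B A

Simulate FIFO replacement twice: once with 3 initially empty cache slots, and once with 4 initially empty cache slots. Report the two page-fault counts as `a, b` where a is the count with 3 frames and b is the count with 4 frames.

3 frames: F F F F F F F . . F F . . . → 9 faults.
4 frames: F F F F . . F F F F F F . . → 10 faults.
10 > 9: adding a frame increased faults — Belady's anomaly.

9, 10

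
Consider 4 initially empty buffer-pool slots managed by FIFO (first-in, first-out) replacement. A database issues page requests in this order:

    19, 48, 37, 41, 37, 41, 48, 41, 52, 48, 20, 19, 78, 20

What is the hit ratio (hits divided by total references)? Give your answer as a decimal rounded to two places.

19: miss, frames {19}
48: miss, frames {19,48}
37: miss, frames {19,48,37}
41: miss, frames {19,48,37,41}
37: hit
41: hit
48: hit
41: hit
52: miss, evict 19, frames {48,37,41,52}
48: hit
20: miss, evict 48, frames {37,41,52,20}
19: miss, evict 37, frames {41,52,20,19}
78: miss, evict 41, frames {52,20,19,78}
20: hit
Hits: 6 of 14 references → 6/14 = 0.4286.

0.43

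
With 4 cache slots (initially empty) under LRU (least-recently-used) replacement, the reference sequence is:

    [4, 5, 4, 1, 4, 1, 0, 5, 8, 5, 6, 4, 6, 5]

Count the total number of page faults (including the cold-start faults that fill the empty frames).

7

4 -> fault, frames {4}
5 -> fault, frames {4,5}
4 -> hit
1 -> fault, frames {5,4,1}
4 -> hit
1 -> hit
0 -> fault, frames {5,4,1,0}
5 -> hit
8 -> fault, evict 4, frames {1,0,5,8}
5 -> hit
6 -> fault, evict 1, frames {0,8,5,6}
4 -> fault, evict 0, frames {8,5,6,4}
6 -> hit
5 -> hit
Page faults: 7.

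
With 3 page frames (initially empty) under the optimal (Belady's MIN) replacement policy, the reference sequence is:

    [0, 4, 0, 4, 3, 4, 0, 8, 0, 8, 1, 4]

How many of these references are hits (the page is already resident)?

0 → fault, frames [0]
4 → fault, frames [0, 4]
0 → hit
4 → hit
3 → fault, frames [0, 4, 3]
4 → hit
0 → hit
8 → fault, evict 3, frames [0, 4, 8]
0 → hit
8 → hit
1 → fault, evict 8, frames [0, 4, 1]
4 → hit
Hits: 7.

7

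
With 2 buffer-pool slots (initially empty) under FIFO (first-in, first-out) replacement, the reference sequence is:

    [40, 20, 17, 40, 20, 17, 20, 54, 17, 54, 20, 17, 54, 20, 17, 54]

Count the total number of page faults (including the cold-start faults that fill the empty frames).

40 -> miss, frames (40)
20 -> miss, frames (40 20)
17 -> miss, evict 40, frames (20 17)
40 -> miss, evict 20, frames (17 40)
20 -> miss, evict 17, frames (40 20)
17 -> miss, evict 40, frames (20 17)
20 -> hit
54 -> miss, evict 20, frames (17 54)
17 -> hit
54 -> hit
20 -> miss, evict 17, frames (54 20)
17 -> miss, evict 54, frames (20 17)
54 -> miss, evict 20, frames (17 54)
20 -> miss, evict 17, frames (54 20)
17 -> miss, evict 54, frames (20 17)
54 -> miss, evict 20, frames (17 54)
Page faults: 13.

13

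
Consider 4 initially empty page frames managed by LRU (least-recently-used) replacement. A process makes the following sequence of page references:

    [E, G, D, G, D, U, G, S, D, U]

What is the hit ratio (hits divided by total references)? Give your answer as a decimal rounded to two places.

E → fault, frames {E}
G → fault, frames {E,G}
D → fault, frames {E,G,D}
G → hit
D → hit
U → fault, frames {E,G,D,U}
G → hit
S → fault, evict E, frames {D,U,G,S}
D → hit
U → hit
Hits: 5 of 10 references → 5/10 = 0.5000.

0.50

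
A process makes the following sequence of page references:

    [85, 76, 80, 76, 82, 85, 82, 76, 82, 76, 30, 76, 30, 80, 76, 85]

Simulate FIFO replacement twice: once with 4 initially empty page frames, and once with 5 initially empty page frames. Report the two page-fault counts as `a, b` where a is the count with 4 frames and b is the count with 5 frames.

4 frames: F F F . F . . . . . F . . . . F → 6 faults.
5 frames: F F F . F . . . . . F . . . . . → 5 faults.
5 < 6: adding a frame reduced faults, as is typical.

6, 5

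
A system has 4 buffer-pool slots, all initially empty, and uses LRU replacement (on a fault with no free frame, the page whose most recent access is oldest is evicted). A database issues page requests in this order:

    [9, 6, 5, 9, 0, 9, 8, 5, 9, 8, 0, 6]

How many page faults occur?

6

9 -> fault, frames (9)
6 -> fault, frames (9 6)
5 -> fault, frames (9 6 5)
9 -> hit
0 -> fault, frames (6 5 9 0)
9 -> hit
8 -> fault, evict 6, frames (5 0 9 8)
5 -> hit
9 -> hit
8 -> hit
0 -> hit
6 -> fault, evict 5, frames (9 8 0 6)
Page faults: 6.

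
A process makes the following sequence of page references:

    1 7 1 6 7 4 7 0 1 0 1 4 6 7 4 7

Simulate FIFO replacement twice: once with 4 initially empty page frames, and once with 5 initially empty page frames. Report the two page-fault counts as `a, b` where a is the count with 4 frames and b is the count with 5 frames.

4 frames: F F . F . F . F F . . . . F . . → 7 faults.
5 frames: F F . F . F . F . . . . . . . . → 5 faults.
5 < 7: adding a frame reduced faults, as is typical.

7, 5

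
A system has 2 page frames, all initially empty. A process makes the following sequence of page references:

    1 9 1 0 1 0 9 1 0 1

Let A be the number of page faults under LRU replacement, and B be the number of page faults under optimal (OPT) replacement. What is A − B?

Under LRU: F F . F . . F F F . → 6 faults.
Under OPT: F F . F . . F . F . → 5 faults.
A − B = 6 − 5 = 1.

1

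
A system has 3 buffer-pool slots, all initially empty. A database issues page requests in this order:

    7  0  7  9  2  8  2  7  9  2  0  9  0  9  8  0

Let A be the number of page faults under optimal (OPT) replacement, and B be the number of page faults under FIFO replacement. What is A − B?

-3

Under OPT: F F . F F F . . F . F . . . . . → 7 faults.
Under FIFO: F F . F F F . F F F F . . . F . → 10 faults.
A − B = 7 − 10 = -3.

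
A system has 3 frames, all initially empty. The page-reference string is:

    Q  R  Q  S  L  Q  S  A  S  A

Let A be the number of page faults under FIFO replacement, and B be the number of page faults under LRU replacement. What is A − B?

2

Under FIFO: F F . F F F . F F . → 7 faults.
Under LRU: F F . F F . . F . . → 5 faults.
A − B = 7 − 5 = 2.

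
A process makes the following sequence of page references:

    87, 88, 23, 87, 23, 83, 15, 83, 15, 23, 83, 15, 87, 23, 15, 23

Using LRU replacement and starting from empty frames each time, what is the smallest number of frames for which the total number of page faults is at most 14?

f=1: 16 faults
f=2: 12 faults
f=3: 7 faults
f=4: 5 faults
f=5: 5 faults
Smallest f with faults ≤ 14 is 2.

2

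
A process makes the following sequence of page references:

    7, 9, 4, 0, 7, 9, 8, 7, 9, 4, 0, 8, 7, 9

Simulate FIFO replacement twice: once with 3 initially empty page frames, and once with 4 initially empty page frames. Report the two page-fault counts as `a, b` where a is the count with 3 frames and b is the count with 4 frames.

11, 12

3 frames: F F F F F F F . . F F . F F → 11 faults.
4 frames: F F F F . . F F F F F F F F → 12 faults.
12 > 11: adding a frame increased faults — Belady's anomaly.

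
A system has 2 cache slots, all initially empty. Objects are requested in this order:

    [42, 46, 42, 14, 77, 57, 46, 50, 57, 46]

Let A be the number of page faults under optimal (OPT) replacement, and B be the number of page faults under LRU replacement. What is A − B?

-2

Under OPT: F F . F F F . F . F → 7 faults.
Under LRU: F F . F F F F F F F → 9 faults.
A − B = 7 − 9 = -2.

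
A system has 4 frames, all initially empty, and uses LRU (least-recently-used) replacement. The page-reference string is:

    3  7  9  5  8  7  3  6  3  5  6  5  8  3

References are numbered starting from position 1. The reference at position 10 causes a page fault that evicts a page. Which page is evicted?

pos 1: 3: fault, frames {3}
pos 2: 7: fault, frames {3,7}
pos 3: 9: fault, frames {3,7,9}
pos 4: 5: fault, frames {3,7,9,5}
pos 5: 8: fault, evict 3, frames {7,9,5,8}
pos 6: 7: hit
pos 7: 3: fault, evict 9, frames {5,8,7,3}
pos 8: 6: fault, evict 5, frames {8,7,3,6}
pos 9: 3: hit
pos 10: 5: fault, evict 8, frames {7,6,3,5}
At position 10, page 8 is evicted.

8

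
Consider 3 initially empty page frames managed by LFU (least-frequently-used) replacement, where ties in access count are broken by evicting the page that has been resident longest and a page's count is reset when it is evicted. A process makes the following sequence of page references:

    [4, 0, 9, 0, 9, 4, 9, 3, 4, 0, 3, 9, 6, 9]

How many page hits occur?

4: fault, frames (4)
0: fault, frames (4 0)
9: fault, frames (4 0 9)
0: hit
9: hit
4: hit
9: hit
3: fault, evict 4, frames (0 9 3)
4: fault, evict 3, frames (0 9 4)
0: hit
3: fault, evict 4, frames (0 9 3)
9: hit
6: fault, evict 3, frames (0 9 6)
9: hit
Hits: 7.

7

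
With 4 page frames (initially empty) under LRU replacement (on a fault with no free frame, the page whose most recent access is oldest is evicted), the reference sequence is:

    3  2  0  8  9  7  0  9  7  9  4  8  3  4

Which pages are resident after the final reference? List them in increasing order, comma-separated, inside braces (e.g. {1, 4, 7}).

3 → fault, frames [3]
2 → fault, frames [3, 2]
0 → fault, frames [3, 2, 0]
8 → fault, frames [3, 2, 0, 8]
9 → fault, evict 3, frames [2, 0, 8, 9]
7 → fault, evict 2, frames [0, 8, 9, 7]
0 → hit
9 → hit
7 → hit
9 → hit
4 → fault, evict 8, frames [0, 7, 9, 4]
8 → fault, evict 0, frames [7, 9, 4, 8]
3 → fault, evict 7, frames [9, 4, 8, 3]
4 → hit

{3, 4, 8, 9}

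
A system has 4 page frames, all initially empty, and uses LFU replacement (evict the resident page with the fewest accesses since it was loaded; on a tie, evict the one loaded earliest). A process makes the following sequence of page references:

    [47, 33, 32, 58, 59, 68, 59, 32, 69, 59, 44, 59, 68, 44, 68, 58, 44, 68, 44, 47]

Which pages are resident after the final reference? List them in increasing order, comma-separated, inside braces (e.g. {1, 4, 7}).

47 → fault, frames {47}
33 → fault, frames {47,33}
32 → fault, frames {47,33,32}
58 → fault, frames {47,33,32,58}
59 → fault, evict 47, frames {33,32,58,59}
68 → fault, evict 33, frames {32,58,59,68}
59 → hit
32 → hit
69 → fault, evict 58, frames {32,59,68,69}
59 → hit
44 → fault, evict 68, frames {32,59,69,44}
59 → hit
68 → fault, evict 69, frames {32,59,44,68}
44 → hit
68 → hit
58 → fault, evict 32, frames {59,44,68,58}
44 → hit
68 → hit
44 → hit
47 → fault, evict 58, frames {59,44,68,47}

{44, 47, 59, 68}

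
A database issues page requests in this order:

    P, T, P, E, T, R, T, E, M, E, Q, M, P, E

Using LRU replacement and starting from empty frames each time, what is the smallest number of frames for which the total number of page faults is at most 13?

2

f=1: 14 faults
f=2: 11 faults
f=3: 8 faults
f=4: 7 faults
f=5: 7 faults
f=6: 6 faults
Smallest f with faults ≤ 13 is 2.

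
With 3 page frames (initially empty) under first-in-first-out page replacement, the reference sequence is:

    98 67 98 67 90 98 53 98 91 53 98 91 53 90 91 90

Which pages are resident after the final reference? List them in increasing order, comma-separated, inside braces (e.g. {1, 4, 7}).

{90, 91, 98}

98 → miss, frames [98]
67 → miss, frames [98, 67]
98 → hit
67 → hit
90 → miss, frames [98, 67, 90]
98 → hit
53 → miss, evict 98, frames [67, 90, 53]
98 → miss, evict 67, frames [90, 53, 98]
91 → miss, evict 90, frames [53, 98, 91]
53 → hit
98 → hit
91 → hit
53 → hit
90 → miss, evict 53, frames [98, 91, 90]
91 → hit
90 → hit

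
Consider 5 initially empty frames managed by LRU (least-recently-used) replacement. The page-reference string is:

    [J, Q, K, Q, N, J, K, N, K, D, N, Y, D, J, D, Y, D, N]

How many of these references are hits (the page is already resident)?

12

J: miss, frames {J}
Q: miss, frames {J,Q}
K: miss, frames {J,Q,K}
Q: hit
N: miss, frames {J,K,Q,N}
J: hit
K: hit
N: hit
K: hit
D: miss, frames {Q,J,N,K,D}
N: hit
Y: miss, evict Q, frames {J,K,D,N,Y}
D: hit
J: hit
D: hit
Y: hit
D: hit
N: hit
Hits: 12.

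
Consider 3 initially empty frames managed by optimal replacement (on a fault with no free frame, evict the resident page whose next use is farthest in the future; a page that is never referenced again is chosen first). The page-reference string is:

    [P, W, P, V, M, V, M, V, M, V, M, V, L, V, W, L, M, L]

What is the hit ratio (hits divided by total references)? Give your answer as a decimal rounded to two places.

0.67

P → fault, frames [P]
W → fault, frames [P, W]
P → hit
V → fault, frames [P, W, V]
M → fault, evict P, frames [W, V, M]
V → hit
M → hit
V → hit
M → hit
V → hit
M → hit
V → hit
L → fault, evict M, frames [W, V, L]
V → hit
W → hit
L → hit
M → fault, evict V, frames [W, L, M]
L → hit
Hits: 12 of 18 references → 12/18 = 0.6667.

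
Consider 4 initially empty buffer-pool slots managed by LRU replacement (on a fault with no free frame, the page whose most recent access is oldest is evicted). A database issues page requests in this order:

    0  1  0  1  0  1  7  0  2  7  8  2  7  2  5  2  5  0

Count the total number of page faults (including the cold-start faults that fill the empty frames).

7

0 -> miss, frames {0}
1 -> miss, frames {0,1}
0 -> hit
1 -> hit
0 -> hit
1 -> hit
7 -> miss, frames {0,1,7}
0 -> hit
2 -> miss, frames {1,7,0,2}
7 -> hit
8 -> miss, evict 1, frames {0,2,7,8}
2 -> hit
7 -> hit
2 -> hit
5 -> miss, evict 0, frames {8,7,2,5}
2 -> hit
5 -> hit
0 -> miss, evict 8, frames {7,2,5,0}
Page faults: 7.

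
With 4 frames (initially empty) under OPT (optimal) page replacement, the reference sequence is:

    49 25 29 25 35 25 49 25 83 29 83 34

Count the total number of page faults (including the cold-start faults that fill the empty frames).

6

49 → fault, frames {49}
25 → fault, frames {49,25}
29 → fault, frames {49,25,29}
25 → hit
35 → fault, frames {49,25,29,35}
25 → hit
49 → hit
25 → hit
83 → fault, evict 35, frames {49,25,29,83}
29 → hit
83 → hit
34 → fault, evict 83, frames {49,25,29,34}
Page faults: 6.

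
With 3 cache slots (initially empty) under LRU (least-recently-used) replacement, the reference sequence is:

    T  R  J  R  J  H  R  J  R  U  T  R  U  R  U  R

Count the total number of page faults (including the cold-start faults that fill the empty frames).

T: fault, frames [T]
R: fault, frames [T, R]
J: fault, frames [T, R, J]
R: hit
J: hit
H: fault, evict T, frames [R, J, H]
R: hit
J: hit
R: hit
U: fault, evict H, frames [J, R, U]
T: fault, evict J, frames [R, U, T]
R: hit
U: hit
R: hit
U: hit
R: hit
Page faults: 6.

6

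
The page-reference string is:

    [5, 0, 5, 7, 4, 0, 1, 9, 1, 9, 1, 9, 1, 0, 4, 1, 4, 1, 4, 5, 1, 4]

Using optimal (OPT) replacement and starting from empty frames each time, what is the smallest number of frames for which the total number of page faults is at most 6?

f=1: 22 faults
f=2: 10 faults
f=3: 8 faults
f=4: 7 faults
f=5: 6 faults
f=6: 6 faults
Smallest f with faults ≤ 6 is 5.

5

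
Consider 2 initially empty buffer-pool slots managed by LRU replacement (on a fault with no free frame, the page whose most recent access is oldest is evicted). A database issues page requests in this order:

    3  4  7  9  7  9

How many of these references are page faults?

4

3: miss, frames {3}
4: miss, frames {3,4}
7: miss, evict 3, frames {4,7}
9: miss, evict 4, frames {7,9}
7: hit
9: hit
Page faults: 4.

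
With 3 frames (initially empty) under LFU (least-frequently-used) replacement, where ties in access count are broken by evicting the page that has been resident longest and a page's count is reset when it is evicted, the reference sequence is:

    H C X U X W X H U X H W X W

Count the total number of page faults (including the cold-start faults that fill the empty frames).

8

H → miss, frames {H}
C → miss, frames {H,C}
X → miss, frames {H,C,X}
U → miss, evict H, frames {C,X,U}
X → hit
W → miss, evict C, frames {X,U,W}
X → hit
H → miss, evict U, frames {X,W,H}
U → miss, evict W, frames {X,H,U}
X → hit
H → hit
W → miss, evict U, frames {X,H,W}
X → hit
W → hit
Page faults: 8.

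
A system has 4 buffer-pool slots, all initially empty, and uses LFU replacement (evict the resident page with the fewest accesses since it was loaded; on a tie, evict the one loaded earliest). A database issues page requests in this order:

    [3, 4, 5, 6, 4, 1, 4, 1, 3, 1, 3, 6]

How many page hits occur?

6

3: miss, frames (3)
4: miss, frames (3 4)
5: miss, frames (3 4 5)
6: miss, frames (3 4 5 6)
4: hit
1: miss, evict 3, frames (4 5 6 1)
4: hit
1: hit
3: miss, evict 5, frames (4 6 1 3)
1: hit
3: hit
6: hit
Hits: 6.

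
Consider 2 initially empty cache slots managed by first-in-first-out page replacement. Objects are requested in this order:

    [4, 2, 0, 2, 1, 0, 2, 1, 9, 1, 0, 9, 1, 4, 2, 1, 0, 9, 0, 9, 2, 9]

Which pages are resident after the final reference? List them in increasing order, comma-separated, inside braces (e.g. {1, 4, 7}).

4 → fault, frames {4}
2 → fault, frames {4,2}
0 → fault, evict 4, frames {2,0}
2 → hit
1 → fault, evict 2, frames {0,1}
0 → hit
2 → fault, evict 0, frames {1,2}
1 → hit
9 → fault, evict 1, frames {2,9}
1 → fault, evict 2, frames {9,1}
0 → fault, evict 9, frames {1,0}
9 → fault, evict 1, frames {0,9}
1 → fault, evict 0, frames {9,1}
4 → fault, evict 9, frames {1,4}
2 → fault, evict 1, frames {4,2}
1 → fault, evict 4, frames {2,1}
0 → fault, evict 2, frames {1,0}
9 → fault, evict 1, frames {0,9}
0 → hit
9 → hit
2 → fault, evict 0, frames {9,2}
9 → hit

{2, 9}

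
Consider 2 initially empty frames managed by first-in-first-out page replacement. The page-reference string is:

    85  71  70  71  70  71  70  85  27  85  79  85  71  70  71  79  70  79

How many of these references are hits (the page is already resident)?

85 -> fault, frames (85)
71 -> fault, frames (85 71)
70 -> fault, evict 85, frames (71 70)
71 -> hit
70 -> hit
71 -> hit
70 -> hit
85 -> fault, evict 71, frames (70 85)
27 -> fault, evict 70, frames (85 27)
85 -> hit
79 -> fault, evict 85, frames (27 79)
85 -> fault, evict 27, frames (79 85)
71 -> fault, evict 79, frames (85 71)
70 -> fault, evict 85, frames (71 70)
71 -> hit
79 -> fault, evict 71, frames (70 79)
70 -> hit
79 -> hit
Hits: 8.

8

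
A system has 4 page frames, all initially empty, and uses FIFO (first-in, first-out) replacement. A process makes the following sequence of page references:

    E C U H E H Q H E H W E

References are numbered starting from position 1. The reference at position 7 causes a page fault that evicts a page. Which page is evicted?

pos 1: E → miss, frames {E}
pos 2: C → miss, frames {E,C}
pos 3: U → miss, frames {E,C,U}
pos 4: H → miss, frames {E,C,U,H}
pos 5: E → hit
pos 6: H → hit
pos 7: Q → miss, evict E, frames {C,U,H,Q}
At position 7, page E is evicted.

E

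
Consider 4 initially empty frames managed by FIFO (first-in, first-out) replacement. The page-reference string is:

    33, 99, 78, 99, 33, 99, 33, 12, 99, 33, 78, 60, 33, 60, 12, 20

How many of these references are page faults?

33 → fault, frames {33}
99 → fault, frames {33,99}
78 → fault, frames {33,99,78}
99 → hit
33 → hit
99 → hit
33 → hit
12 → fault, frames {33,99,78,12}
99 → hit
33 → hit
78 → hit
60 → fault, evict 33, frames {99,78,12,60}
33 → fault, evict 99, frames {78,12,60,33}
60 → hit
12 → hit
20 → fault, evict 78, frames {12,60,33,20}
Page faults: 7.

7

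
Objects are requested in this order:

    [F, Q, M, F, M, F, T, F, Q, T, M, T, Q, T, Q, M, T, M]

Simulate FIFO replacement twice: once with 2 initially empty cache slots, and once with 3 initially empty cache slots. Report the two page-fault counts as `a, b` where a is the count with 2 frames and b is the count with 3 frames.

11, 8

2 frames: F F F F . . F . F . F F F . . F F . → 11 faults.
3 frames: F F F . . . F F F . F F . . . . . . → 8 faults.
8 < 11: adding a frame reduced faults, as is typical.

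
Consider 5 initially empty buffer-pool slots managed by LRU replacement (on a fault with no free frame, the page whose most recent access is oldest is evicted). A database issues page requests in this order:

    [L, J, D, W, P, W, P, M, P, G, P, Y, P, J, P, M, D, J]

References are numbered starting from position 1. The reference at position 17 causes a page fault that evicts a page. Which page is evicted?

pos 1: L: fault, frames (L)
pos 2: J: fault, frames (L J)
pos 3: D: fault, frames (L J D)
pos 4: W: fault, frames (L J D W)
pos 5: P: fault, frames (L J D W P)
pos 6: W: hit
pos 7: P: hit
pos 8: M: fault, evict L, frames (J D W P M)
pos 9: P: hit
pos 10: G: fault, evict J, frames (D W M P G)
pos 11: P: hit
pos 12: Y: fault, evict D, frames (W M G P Y)
pos 13: P: hit
pos 14: J: fault, evict W, frames (M G Y P J)
pos 15: P: hit
pos 16: M: hit
pos 17: D: fault, evict G, frames (Y J P M D)
At position 17, page G is evicted.

G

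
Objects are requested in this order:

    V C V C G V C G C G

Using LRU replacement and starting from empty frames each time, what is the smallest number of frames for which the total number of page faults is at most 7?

f=1: 10 faults
f=2: 6 faults
f=3: 3 faults
Smallest f with faults ≤ 7 is 2.

2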